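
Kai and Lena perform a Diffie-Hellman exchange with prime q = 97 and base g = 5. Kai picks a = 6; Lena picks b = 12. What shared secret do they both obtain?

75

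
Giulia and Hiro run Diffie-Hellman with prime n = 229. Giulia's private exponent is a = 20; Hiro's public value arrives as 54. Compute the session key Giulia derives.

53

Shared key K = 54^20 mod 229.
54^1 ≡ 54 (mod 229)
54^2 = (54^1)^2 ≡ 54^2 = 2916 ≡ 168 (mod 229)
54^4 = (54^2)^2 ≡ 168^2 = 28224 ≡ 57 (mod 229)
54^8 = (54^4)^2 ≡ 57^2 = 3249 ≡ 43 (mod 229)
54^16 = (54^8)^2 ≡ 43^2 = 1849 ≡ 17 (mod 229)
54^20 = 54^16 · 54^4 ≡ 17 · 57 ≡ 53 (mod 229).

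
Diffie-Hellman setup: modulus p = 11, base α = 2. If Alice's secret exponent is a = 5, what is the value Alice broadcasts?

10

Public value = 2^5 (mod 11).
2^1 ≡ 2 (mod 11)
2^2 = (2^1)^2 ≡ 2^2 = 4 ≡ 4 (mod 11)
2^4 = (2^2)^2 ≡ 4^2 = 16 ≡ 5 (mod 11)
2^5 = 2^4 · 2^1 ≡ 5 · 2 ≡ 10 (mod 11).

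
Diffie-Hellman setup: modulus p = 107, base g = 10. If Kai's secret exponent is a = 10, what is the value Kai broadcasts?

Public value = 10^10 (mod 107).
10^1 ≡ 10 (mod 107)
10^2 = (10^1)^2 ≡ 10^2 = 100 ≡ 100 (mod 107)
10^4 = (10^2)^2 ≡ 100^2 = 10000 ≡ 49 (mod 107)
10^8 = (10^4)^2 ≡ 49^2 = 2401 ≡ 47 (mod 107)
10^10 = 10^8 · 10^2 ≡ 47 · 100 ≡ 99 (mod 107).

99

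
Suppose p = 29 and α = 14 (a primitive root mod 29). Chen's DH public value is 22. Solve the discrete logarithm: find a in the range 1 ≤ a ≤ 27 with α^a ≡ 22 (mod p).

2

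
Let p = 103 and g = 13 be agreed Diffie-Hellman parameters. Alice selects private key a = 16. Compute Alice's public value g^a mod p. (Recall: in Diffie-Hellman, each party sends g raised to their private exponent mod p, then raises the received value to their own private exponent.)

8

Public value = 13^16 mod 103.
13^1 ≡ 13 (mod 103)
13^2 = (13^1)^2 ≡ 13^2 = 169 ≡ 66 (mod 103)
13^4 = (13^2)^2 ≡ 66^2 = 4356 ≡ 30 (mod 103)
13^8 = (13^4)^2 ≡ 30^2 = 900 ≡ 76 (mod 103)
13^16 = (13^8)^2 ≡ 76^2 = 5776 ≡ 8 (mod 103)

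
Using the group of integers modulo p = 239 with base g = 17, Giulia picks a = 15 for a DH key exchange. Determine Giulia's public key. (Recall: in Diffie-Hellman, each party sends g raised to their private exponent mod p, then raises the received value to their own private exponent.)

2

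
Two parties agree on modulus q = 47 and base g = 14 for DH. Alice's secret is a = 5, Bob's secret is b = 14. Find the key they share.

14

Alice sends A = g^a mod q = 14^5 mod 47.
14^1 ≡ 14 (mod 47)
14^2 = (14^1)^2 ≡ 14^2 = 196 ≡ 8 (mod 47)
14^4 = (14^2)^2 ≡ 8^2 = 64 ≡ 17 (mod 47)
14^5 = 14^4 · 14^1 ≡ 17 · 14 ≡ 3 (mod 47).
So A = 3. Bob then computes K = A^b mod q = 3^14 mod 47.
3^1 ≡ 3 (mod 47)
3^2 = (3^1)^2 ≡ 3^2 = 9 ≡ 9 (mod 47)
3^4 = (3^2)^2 ≡ 9^2 = 81 ≡ 34 (mod 47)
3^8 = (3^4)^2 ≡ 34^2 = 1156 ≡ 28 (mod 47)
3^14 = 3^8 · 3^4 · 3^2 ≡ 28 · 34 · 9 ≡ 14 (mod 47).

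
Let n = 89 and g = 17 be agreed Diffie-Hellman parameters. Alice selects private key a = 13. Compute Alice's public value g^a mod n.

Public value = 17^13 mod 89.
17^1 ≡ 17 (mod 89)
17^2 = (17^1)^2 ≡ 17^2 = 289 ≡ 22 (mod 89)
17^4 = (17^2)^2 ≡ 22^2 = 484 ≡ 39 (mod 89)
17^8 = (17^4)^2 ≡ 39^2 = 1521 ≡ 8 (mod 89)
17^13 = 17^8 · 17^4 · 17^1 ≡ 8 · 39 · 17 ≡ 53 (mod 89).

53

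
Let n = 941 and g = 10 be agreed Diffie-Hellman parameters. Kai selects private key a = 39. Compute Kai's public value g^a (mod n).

128

Public value = 10^39 (mod 941).
10^1 ≡ 10 (mod 941)
10^2 = (10^1)^2 ≡ 10^2 = 100 ≡ 100 (mod 941)
10^4 = (10^2)^2 ≡ 100^2 = 10000 ≡ 590 (mod 941)
10^8 = (10^4)^2 ≡ 590^2 = 348100 ≡ 871 (mod 941)
10^16 = (10^8)^2 ≡ 871^2 = 758641 ≡ 195 (mod 941)
10^32 = (10^16)^2 ≡ 195^2 = 38025 ≡ 385 (mod 941)
10^39 = 10^32 · 10^4 · 10^2 · 10^1 ≡ 385 · 590 · 100 · 10 ≡ 128 (mod 941).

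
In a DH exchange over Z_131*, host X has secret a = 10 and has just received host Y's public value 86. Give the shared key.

Shared key K = 86^10 mod 131.
86^1 ≡ 86 (mod 131)
86^2 = (86^1)^2 ≡ 86^2 = 7396 ≡ 60 (mod 131)
86^4 = (86^2)^2 ≡ 60^2 = 3600 ≡ 63 (mod 131)
86^8 = (86^4)^2 ≡ 63^2 = 3969 ≡ 39 (mod 131)
86^10 = 86^8 · 86^2 ≡ 39 · 60 ≡ 113 (mod 131).

113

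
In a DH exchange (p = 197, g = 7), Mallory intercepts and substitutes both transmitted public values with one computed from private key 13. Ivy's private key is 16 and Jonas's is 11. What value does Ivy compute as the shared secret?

Ivy receives Mallory's public value M = 7^13 mod 197 instead of the honest one.
7^1 ≡ 7 (mod 197)
7^2 = (7^1)^2 ≡ 7^2 = 49 ≡ 49 (mod 197)
7^4 = (7^2)^2 ≡ 49^2 = 2401 ≡ 37 (mod 197)
7^8 = (7^4)^2 ≡ 37^2 = 1369 ≡ 187 (mod 197)
7^13 = 7^8 · 7^4 · 7^1 ≡ 187 · 37 · 7 ≡ 168 (mod 197).
So M = 168. Ivy computes K = M^16 mod 197.
168^1 ≡ 168 (mod 197)
168^2 = (168^1)^2 ≡ 168^2 = 28224 ≡ 53 (mod 197)
168^4 = (168^2)^2 ≡ 53^2 = 2809 ≡ 51 (mod 197)
168^8 = (168^4)^2 ≡ 51^2 = 2601 ≡ 40 (mod 197)
168^16 = (168^8)^2 ≡ 40^2 = 1600 ≡ 24 (mod 197)

24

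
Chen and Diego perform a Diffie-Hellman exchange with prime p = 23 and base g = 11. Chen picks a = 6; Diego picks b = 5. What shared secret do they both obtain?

8

Chen sends A = g^a mod p = 11^6 mod 23.
11^1 ≡ 11 (mod 23)
11^2 = (11^1)^2 ≡ 11^2 = 121 ≡ 6 (mod 23)
11^4 = (11^2)^2 ≡ 6^2 = 36 ≡ 13 (mod 23)
11^6 = 11^4 · 11^2 ≡ 13 · 6 ≡ 9 (mod 23).
So A = 9. Diego then computes K = A^b mod p = 9^5 mod 23.
9^1 ≡ 9 (mod 23)
9^2 = (9^1)^2 ≡ 9^2 = 81 ≡ 12 (mod 23)
9^4 = (9^2)^2 ≡ 12^2 = 144 ≡ 6 (mod 23)
9^5 = 9^4 · 9^1 ≡ 6 · 9 ≡ 8 (mod 23).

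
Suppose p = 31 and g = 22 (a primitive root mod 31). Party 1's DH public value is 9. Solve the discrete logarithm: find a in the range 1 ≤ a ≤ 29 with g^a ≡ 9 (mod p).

16

Try successive powers of 22 modulo 31:
22^1 ≡ 22
22^2 ≡ 19
22^3 ≡ 15
22^4 ≡ 20
22^5 ≡ 6
22^6 ≡ 8
22^7 ≡ 21
22^8 ≡ 28
22^9 ≡ 27
22^10 ≡ 5
22^11 ≡ 17
22^12 ≡ 2
22^13 ≡ 13
22^14 ≡ 7
22^15 ≡ 30
22^16 ≡ 9
Found: a = 16.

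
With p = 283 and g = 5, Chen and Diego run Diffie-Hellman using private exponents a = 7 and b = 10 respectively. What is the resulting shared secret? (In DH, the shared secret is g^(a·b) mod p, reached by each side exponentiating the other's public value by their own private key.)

135

Chen sends A = g^a mod p = 5^7 mod 283.
5^1 ≡ 5 (mod 283)
5^2 = (5^1)^2 ≡ 5^2 = 25 ≡ 25 (mod 283)
5^4 = (5^2)^2 ≡ 25^2 = 625 ≡ 59 (mod 283)
5^7 = 5^4 · 5^2 · 5^1 ≡ 59 · 25 · 5 ≡ 17 (mod 283).
So A = 17. Diego then computes K = A^b mod p = 17^10 mod 283.
17^1 ≡ 17 (mod 283)
17^2 = (17^1)^2 ≡ 17^2 = 289 ≡ 6 (mod 283)
17^4 = (17^2)^2 ≡ 6^2 = 36 ≡ 36 (mod 283)
17^8 = (17^4)^2 ≡ 36^2 = 1296 ≡ 164 (mod 283)
17^10 = 17^8 · 17^2 ≡ 164 · 6 ≡ 135 (mod 283).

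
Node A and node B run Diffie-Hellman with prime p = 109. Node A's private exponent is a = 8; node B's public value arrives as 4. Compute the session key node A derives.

Shared key K = 4^8 mod 109.
4^1 ≡ 4 (mod 109)
4^2 = (4^1)^2 ≡ 4^2 = 16 ≡ 16 (mod 109)
4^4 = (4^2)^2 ≡ 16^2 = 256 ≡ 38 (mod 109)
4^8 = (4^4)^2 ≡ 38^2 = 1444 ≡ 27 (mod 109)

27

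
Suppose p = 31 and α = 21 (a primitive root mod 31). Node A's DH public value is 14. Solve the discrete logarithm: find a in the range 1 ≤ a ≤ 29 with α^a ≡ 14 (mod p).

8

Try successive powers of 21 modulo 31:
21^1 ≡ 21
21^2 ≡ 7
21^3 ≡ 23
21^4 ≡ 18
21^5 ≡ 6
21^6 ≡ 2
21^7 ≡ 11
21^8 ≡ 14
Found: a = 8.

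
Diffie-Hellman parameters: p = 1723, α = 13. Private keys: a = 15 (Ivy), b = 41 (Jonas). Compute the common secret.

462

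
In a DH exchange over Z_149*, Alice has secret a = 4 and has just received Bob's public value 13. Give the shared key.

102

Shared key K = 13^4 mod 149.
13^1 ≡ 13 (mod 149)
13^2 = (13^1)^2 ≡ 13^2 = 169 ≡ 20 (mod 149)
13^4 = (13^2)^2 ≡ 20^2 = 400 ≡ 102 (mod 149)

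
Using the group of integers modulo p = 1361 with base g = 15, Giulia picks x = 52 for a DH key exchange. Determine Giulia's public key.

Public value = 15^52 (mod 1361).
15^1 ≡ 15 (mod 1361)
15^2 = (15^1)^2 ≡ 15^2 = 225 ≡ 225 (mod 1361)
15^4 = (15^2)^2 ≡ 225^2 = 50625 ≡ 268 (mod 1361)
15^8 = (15^4)^2 ≡ 268^2 = 71824 ≡ 1052 (mod 1361)
15^16 = (15^8)^2 ≡ 1052^2 = 1106704 ≡ 211 (mod 1361)
15^32 = (15^16)^2 ≡ 211^2 = 44521 ≡ 969 (mod 1361)
15^52 = 15^32 · 15^16 · 15^4 ≡ 969 · 211 · 268 ≡ 1152 (mod 1361).

1152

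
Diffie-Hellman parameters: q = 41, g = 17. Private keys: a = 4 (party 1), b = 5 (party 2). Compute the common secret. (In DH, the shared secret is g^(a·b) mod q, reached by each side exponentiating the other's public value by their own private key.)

40

Party 1 sends A = g^a mod q = 17^4 mod 41.
17^1 ≡ 17 (mod 41)
17^2 = (17^1)^2 ≡ 17^2 = 289 ≡ 2 (mod 41)
17^4 = (17^2)^2 ≡ 2^2 = 4 ≡ 4 (mod 41)
So A = 4. Party 2 then computes K = A^b mod q = 4^5 mod 41.
4^1 ≡ 4 (mod 41)
4^2 = (4^1)^2 ≡ 4^2 = 16 ≡ 16 (mod 41)
4^4 = (4^2)^2 ≡ 16^2 = 256 ≡ 10 (mod 41)
4^5 = 4^4 · 4^1 ≡ 10 · 4 ≡ 40 (mod 41).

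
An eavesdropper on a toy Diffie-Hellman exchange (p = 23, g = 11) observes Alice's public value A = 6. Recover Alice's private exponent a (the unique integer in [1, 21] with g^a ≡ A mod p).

Try successive powers of 11 modulo 23:
11^1 ≡ 11
11^2 ≡ 6
Found: a = 2.

2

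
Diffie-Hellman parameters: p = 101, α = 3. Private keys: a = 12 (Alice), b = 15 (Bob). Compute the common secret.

Alice sends A = α^a mod p = 3^12 mod 101.
3^1 ≡ 3 (mod 101)
3^2 = (3^1)^2 ≡ 3^2 = 9 ≡ 9 (mod 101)
3^4 = (3^2)^2 ≡ 9^2 = 81 ≡ 81 (mod 101)
3^8 = (3^4)^2 ≡ 81^2 = 6561 ≡ 97 (mod 101)
3^12 = 3^8 · 3^4 ≡ 97 · 81 ≡ 80 (mod 101).
So A = 80. Bob then computes K = A^b mod p = 80^15 mod 101.
80^1 ≡ 80 (mod 101)
80^2 = (80^1)^2 ≡ 80^2 = 6400 ≡ 37 (mod 101)
80^4 = (80^2)^2 ≡ 37^2 = 1369 ≡ 56 (mod 101)
80^8 = (80^4)^2 ≡ 56^2 = 3136 ≡ 5 (mod 101)
80^15 = 80^8 · 80^4 · 80^2 · 80^1 ≡ 5 · 56 · 37 · 80 ≡ 95 (mod 101).

95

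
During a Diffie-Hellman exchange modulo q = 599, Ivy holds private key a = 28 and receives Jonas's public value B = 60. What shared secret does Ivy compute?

Shared key K = 60^28 mod 599.
60^1 ≡ 60 (mod 599)
60^2 = (60^1)^2 ≡ 60^2 = 3600 ≡ 6 (mod 599)
60^4 = (60^2)^2 ≡ 6^2 = 36 ≡ 36 (mod 599)
60^8 = (60^4)^2 ≡ 36^2 = 1296 ≡ 98 (mod 599)
60^16 = (60^8)^2 ≡ 98^2 = 9604 ≡ 20 (mod 599)
60^28 = 60^16 · 60^8 · 60^4 ≡ 20 · 98 · 36 ≡ 477 (mod 599).

477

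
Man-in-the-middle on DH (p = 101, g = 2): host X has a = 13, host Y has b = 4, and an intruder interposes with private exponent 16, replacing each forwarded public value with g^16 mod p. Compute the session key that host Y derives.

79

Host Y receives an intruder's public value M = 2^16 mod 101 instead of the honest one.
2^1 ≡ 2 (mod 101)
2^2 = (2^1)^2 ≡ 2^2 = 4 ≡ 4 (mod 101)
2^4 = (2^2)^2 ≡ 4^2 = 16 ≡ 16 (mod 101)
2^8 = (2^4)^2 ≡ 16^2 = 256 ≡ 54 (mod 101)
2^16 = (2^8)^2 ≡ 54^2 = 2916 ≡ 88 (mod 101)
So M = 88. Host Y computes K = M^4 mod 101.
88^1 ≡ 88 (mod 101)
88^2 = (88^1)^2 ≡ 88^2 = 7744 ≡ 68 (mod 101)
88^4 = (88^2)^2 ≡ 68^2 = 4624 ≡ 79 (mod 101)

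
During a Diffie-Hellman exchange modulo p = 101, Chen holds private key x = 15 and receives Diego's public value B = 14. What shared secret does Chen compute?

100

Shared key K = 14^15 mod 101.
14^1 ≡ 14 (mod 101)
14^2 = (14^1)^2 ≡ 14^2 = 196 ≡ 95 (mod 101)
14^4 = (14^2)^2 ≡ 95^2 = 9025 ≡ 36 (mod 101)
14^8 = (14^4)^2 ≡ 36^2 = 1296 ≡ 84 (mod 101)
14^15 = 14^8 · 14^4 · 14^2 · 14^1 ≡ 84 · 36 · 95 · 14 ≡ 100 (mod 101).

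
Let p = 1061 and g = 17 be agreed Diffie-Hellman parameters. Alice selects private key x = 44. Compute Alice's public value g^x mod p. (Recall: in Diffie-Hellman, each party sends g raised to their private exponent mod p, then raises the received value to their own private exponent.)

180

Public value = 17^44 mod 1061.
17^1 ≡ 17 (mod 1061)
17^2 = (17^1)^2 ≡ 17^2 = 289 ≡ 289 (mod 1061)
17^4 = (17^2)^2 ≡ 289^2 = 83521 ≡ 763 (mod 1061)
17^8 = (17^4)^2 ≡ 763^2 = 582169 ≡ 741 (mod 1061)
17^16 = (17^8)^2 ≡ 741^2 = 549081 ≡ 544 (mod 1061)
17^32 = (17^16)^2 ≡ 544^2 = 295936 ≡ 978 (mod 1061)
17^44 = 17^32 · 17^8 · 17^4 ≡ 978 · 741 · 763 ≡ 180 (mod 1061).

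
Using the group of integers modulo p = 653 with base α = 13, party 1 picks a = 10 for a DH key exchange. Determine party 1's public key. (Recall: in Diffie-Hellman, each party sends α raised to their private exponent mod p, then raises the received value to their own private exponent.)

478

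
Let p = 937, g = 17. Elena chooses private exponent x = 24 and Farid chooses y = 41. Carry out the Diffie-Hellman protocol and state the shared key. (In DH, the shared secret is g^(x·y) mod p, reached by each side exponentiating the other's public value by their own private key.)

879

Farid sends B = g^y mod p = 17^41 mod 937.
17^1 ≡ 17 (mod 937)
17^2 = (17^1)^2 ≡ 17^2 = 289 ≡ 289 (mod 937)
17^4 = (17^2)^2 ≡ 289^2 = 83521 ≡ 128 (mod 937)
17^8 = (17^4)^2 ≡ 128^2 = 16384 ≡ 455 (mod 937)
17^16 = (17^8)^2 ≡ 455^2 = 207025 ≡ 885 (mod 937)
17^32 = (17^16)^2 ≡ 885^2 = 783225 ≡ 830 (mod 937)
17^41 = 17^32 · 17^8 · 17^1 ≡ 830 · 455 · 17 ≡ 663 (mod 937).
So B = 663. Elena then computes K = B^x mod p = 663^24 mod 937.
663^1 ≡ 663 (mod 937)
663^2 = (663^1)^2 ≡ 663^2 = 439569 ≡ 116 (mod 937)
663^4 = (663^2)^2 ≡ 116^2 = 13456 ≡ 338 (mod 937)
663^8 = (663^4)^2 ≡ 338^2 = 114244 ≡ 867 (mod 937)
663^16 = (663^8)^2 ≡ 867^2 = 751689 ≡ 215 (mod 937)
663^24 = 663^16 · 663^8 ≡ 215 · 867 ≡ 879 (mod 937).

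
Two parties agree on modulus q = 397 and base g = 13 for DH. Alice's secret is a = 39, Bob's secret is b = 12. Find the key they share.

126

Alice sends A = g^a mod q = 13^39 mod 397.
13^1 ≡ 13 (mod 397)
13^2 = (13^1)^2 ≡ 13^2 = 169 ≡ 169 (mod 397)
13^4 = (13^2)^2 ≡ 169^2 = 28561 ≡ 374 (mod 397)
13^8 = (13^4)^2 ≡ 374^2 = 139876 ≡ 132 (mod 397)
13^16 = (13^8)^2 ≡ 132^2 = 17424 ≡ 353 (mod 397)
13^32 = (13^16)^2 ≡ 353^2 = 124609 ≡ 348 (mod 397)
13^39 = 13^32 · 13^4 · 13^2 · 13^1 ≡ 348 · 374 · 169 · 13 ≡ 327 (mod 397).
So A = 327. Bob then computes K = A^b mod q = 327^12 mod 397.
327^1 ≡ 327 (mod 397)
327^2 = (327^1)^2 ≡ 327^2 = 106929 ≡ 136 (mod 397)
327^4 = (327^2)^2 ≡ 136^2 = 18496 ≡ 234 (mod 397)
327^8 = (327^4)^2 ≡ 234^2 = 54756 ≡ 367 (mod 397)
327^12 = 327^8 · 327^4 ≡ 367 · 234 ≡ 126 (mod 397).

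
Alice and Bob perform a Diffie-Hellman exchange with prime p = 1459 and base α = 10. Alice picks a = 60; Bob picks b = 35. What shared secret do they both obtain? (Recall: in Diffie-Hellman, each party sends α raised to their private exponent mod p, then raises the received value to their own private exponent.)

Bob sends B = α^b mod p = 10^35 mod 1459.
10^1 ≡ 10 (mod 1459)
10^2 = (10^1)^2 ≡ 10^2 = 100 ≡ 100 (mod 1459)
10^4 = (10^2)^2 ≡ 100^2 = 10000 ≡ 1246 (mod 1459)
10^8 = (10^4)^2 ≡ 1246^2 = 1552516 ≡ 140 (mod 1459)
10^16 = (10^8)^2 ≡ 140^2 = 19600 ≡ 633 (mod 1459)
10^32 = (10^16)^2 ≡ 633^2 = 400689 ≡ 923 (mod 1459)
10^35 = 10^32 · 10^2 · 10^1 ≡ 923 · 100 · 10 ≡ 912 (mod 1459).
So B = 912. Alice then computes K = B^a mod p = 912^60 mod 1459.
912^1 ≡ 912 (mod 1459)
912^2 = (912^1)^2 ≡ 912^2 = 831744 ≡ 114 (mod 1459)
912^4 = (912^2)^2 ≡ 114^2 = 12996 ≡ 1324 (mod 1459)
912^8 = (912^4)^2 ≡ 1324^2 = 1752976 ≡ 717 (mod 1459)
912^16 = (912^8)^2 ≡ 717^2 = 514089 ≡ 521 (mod 1459)
912^32 = (912^16)^2 ≡ 521^2 = 271441 ≡ 67 (mod 1459)
912^60 = 912^32 · 912^16 · 912^8 · 912^4 ≡ 67 · 521 · 717 · 1324 ≡ 626 (mod 1459).

626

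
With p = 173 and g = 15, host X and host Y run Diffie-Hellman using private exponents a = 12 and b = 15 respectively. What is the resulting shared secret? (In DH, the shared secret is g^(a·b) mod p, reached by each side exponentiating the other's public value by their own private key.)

117

Host Y sends B = g^b mod p = 15^15 mod 173.
15^1 ≡ 15 (mod 173)
15^2 = (15^1)^2 ≡ 15^2 = 225 ≡ 52 (mod 173)
15^4 = (15^2)^2 ≡ 52^2 = 2704 ≡ 109 (mod 173)
15^8 = (15^4)^2 ≡ 109^2 = 11881 ≡ 117 (mod 173)
15^15 = 15^8 · 15^4 · 15^2 · 15^1 ≡ 117 · 109 · 52 · 15 ≡ 13 (mod 173).
So B = 13. Host X then computes K = B^a mod p = 13^12 mod 173.
13^1 ≡ 13 (mod 173)
13^2 = (13^1)^2 ≡ 13^2 = 169 ≡ 169 (mod 173)
13^4 = (13^2)^2 ≡ 169^2 = 28561 ≡ 16 (mod 173)
13^8 = (13^4)^2 ≡ 16^2 = 256 ≡ 83 (mod 173)
13^12 = 13^8 · 13^4 ≡ 83 · 16 ≡ 117 (mod 173).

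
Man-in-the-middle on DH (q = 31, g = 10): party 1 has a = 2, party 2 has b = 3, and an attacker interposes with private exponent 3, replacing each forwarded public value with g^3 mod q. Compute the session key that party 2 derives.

Party 2 receives an attacker's public value M = 10^3 mod 31 instead of the honest one.
10^1 ≡ 10 (mod 31)
10^2 = (10^1)^2 ≡ 10^2 = 100 ≡ 7 (mod 31)
10^3 = 10^2 · 10^1 ≡ 7 · 10 ≡ 8 (mod 31).
So M = 8. Party 2 computes K = M^3 mod 31.
8^1 ≡ 8 (mod 31)
8^2 = (8^1)^2 ≡ 8^2 = 64 ≡ 2 (mod 31)
8^3 = 8^2 · 8^1 ≡ 2 · 8 ≡ 16 (mod 31).

16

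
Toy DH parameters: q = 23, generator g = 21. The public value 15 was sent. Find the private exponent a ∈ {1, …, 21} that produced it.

3

Try successive powers of 21 modulo 23:
21^1 ≡ 21
21^2 ≡ 4
21^3 ≡ 15
Found: a = 3.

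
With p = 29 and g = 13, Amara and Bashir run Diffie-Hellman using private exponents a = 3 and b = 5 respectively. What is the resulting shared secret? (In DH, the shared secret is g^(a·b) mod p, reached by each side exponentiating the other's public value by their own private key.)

13

Bashir sends B = g^b mod p = 13^5 mod 29.
13^1 ≡ 13 (mod 29)
13^2 = (13^1)^2 ≡ 13^2 = 169 ≡ 24 (mod 29)
13^4 = (13^2)^2 ≡ 24^2 = 576 ≡ 25 (mod 29)
13^5 = 13^4 · 13^1 ≡ 25 · 13 ≡ 6 (mod 29).
So B = 6. Amara then computes K = B^a mod p = 6^3 mod 29.
6^1 ≡ 6 (mod 29)
6^2 = (6^1)^2 ≡ 6^2 = 36 ≡ 7 (mod 29)
6^3 = 6^2 · 6^1 ≡ 7 · 6 ≡ 13 (mod 29).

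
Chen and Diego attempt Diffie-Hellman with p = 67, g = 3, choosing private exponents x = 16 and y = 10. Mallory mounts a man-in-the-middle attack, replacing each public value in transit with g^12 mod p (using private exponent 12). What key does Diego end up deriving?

22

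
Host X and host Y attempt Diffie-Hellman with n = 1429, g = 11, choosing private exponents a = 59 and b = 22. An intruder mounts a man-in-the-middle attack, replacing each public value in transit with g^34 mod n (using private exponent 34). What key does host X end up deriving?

1173

Host X receives an intruder's public value M = 11^34 mod 1429 instead of the honest one.
11^1 ≡ 11 (mod 1429)
11^2 = (11^1)^2 ≡ 11^2 = 121 ≡ 121 (mod 1429)
11^4 = (11^2)^2 ≡ 121^2 = 14641 ≡ 351 (mod 1429)
11^8 = (11^4)^2 ≡ 351^2 = 123201 ≡ 307 (mod 1429)
11^16 = (11^8)^2 ≡ 307^2 = 94249 ≡ 1364 (mod 1429)
11^32 = (11^16)^2 ≡ 1364^2 = 1860496 ≡ 1367 (mod 1429)
11^34 = 11^32 · 11^2 ≡ 1367 · 121 ≡ 1072 (mod 1429).
So M = 1072. Host X computes K = M^59 mod 1429.
1072^1 ≡ 1072 (mod 1429)
1072^2 = (1072^1)^2 ≡ 1072^2 = 1149184 ≡ 268 (mod 1429)
1072^4 = (1072^2)^2 ≡ 268^2 = 71824 ≡ 374 (mod 1429)
1072^8 = (1072^4)^2 ≡ 374^2 = 139876 ≡ 1263 (mod 1429)
1072^16 = (1072^8)^2 ≡ 1263^2 = 1595169 ≡ 405 (mod 1429)
1072^32 = (1072^16)^2 ≡ 405^2 = 164025 ≡ 1119 (mod 1429)
1072^59 = 1072^32 · 1072^16 · 1072^8 · 1072^2 · 1072^1 ≡ 1119 · 405 · 1263 · 268 · 1072 ≡ 1173 (mod 1429).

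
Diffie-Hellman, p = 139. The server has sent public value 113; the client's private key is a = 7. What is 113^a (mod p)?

136

Shared key K = 113^7 mod 139.
113^1 ≡ 113 (mod 139)
113^2 = (113^1)^2 ≡ 113^2 = 12769 ≡ 120 (mod 139)
113^4 = (113^2)^2 ≡ 120^2 = 14400 ≡ 83 (mod 139)
113^7 = 113^4 · 113^2 · 113^1 ≡ 83 · 120 · 113 ≡ 136 (mod 139).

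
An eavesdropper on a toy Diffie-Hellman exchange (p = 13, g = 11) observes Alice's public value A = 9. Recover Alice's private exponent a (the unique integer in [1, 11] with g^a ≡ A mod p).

Try successive powers of 11 modulo 13:
11^1 ≡ 11
11^2 ≡ 4
11^3 ≡ 5
11^4 ≡ 3
11^5 ≡ 7
11^6 ≡ 12
11^7 ≡ 2
11^8 ≡ 9
Found: a = 8.

8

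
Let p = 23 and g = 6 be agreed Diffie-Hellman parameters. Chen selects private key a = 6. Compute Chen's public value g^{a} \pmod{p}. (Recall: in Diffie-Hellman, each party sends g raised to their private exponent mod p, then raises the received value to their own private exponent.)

Public value = 6^{6} \pmod{23}.
6^1 ≡ 6 (mod 23)
6^2 = (6^1)^2 ≡ 6^2 = 36 ≡ 13 (mod 23)
6^4 = (6^2)^2 ≡ 13^2 = 169 ≡ 8 (mod 23)
6^6 = 6^4 · 6^2 ≡ 8 · 13 ≡ 12 (mod 23).

12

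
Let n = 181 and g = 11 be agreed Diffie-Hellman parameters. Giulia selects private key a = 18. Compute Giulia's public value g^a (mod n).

Public value = 11^18 (mod 181).
11^1 ≡ 11 (mod 181)
11^2 = (11^1)^2 ≡ 11^2 = 121 ≡ 121 (mod 181)
11^4 = (11^2)^2 ≡ 121^2 = 14641 ≡ 161 (mod 181)
11^8 = (11^4)^2 ≡ 161^2 = 25921 ≡ 38 (mod 181)
11^16 = (11^8)^2 ≡ 38^2 = 1444 ≡ 177 (mod 181)
11^18 = 11^16 · 11^2 ≡ 177 · 121 ≡ 59 (mod 181).

59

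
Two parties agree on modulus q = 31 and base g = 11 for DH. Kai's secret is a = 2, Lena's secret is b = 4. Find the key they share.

19

Lena sends B = g^b mod q = 11^4 mod 31.
11^1 ≡ 11 (mod 31)
11^2 = (11^1)^2 ≡ 11^2 = 121 ≡ 28 (mod 31)
11^4 = (11^2)^2 ≡ 28^2 = 784 ≡ 9 (mod 31)
So B = 9. Kai then computes K = B^a mod q = 9^2 mod 31.
9^1 ≡ 9 (mod 31)
9^2 = (9^1)^2 ≡ 9^2 = 81 ≡ 19 (mod 31)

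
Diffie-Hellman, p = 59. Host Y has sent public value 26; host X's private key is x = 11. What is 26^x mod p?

9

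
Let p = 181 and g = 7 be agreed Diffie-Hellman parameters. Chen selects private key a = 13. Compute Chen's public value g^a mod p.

Public value = 7^13 mod 181.
7^1 ≡ 7 (mod 181)
7^2 = (7^1)^2 ≡ 7^2 = 49 ≡ 49 (mod 181)
7^4 = (7^2)^2 ≡ 49^2 = 2401 ≡ 48 (mod 181)
7^8 = (7^4)^2 ≡ 48^2 = 2304 ≡ 132 (mod 181)
7^13 = 7^8 · 7^4 · 7^1 ≡ 132 · 48 · 7 ≡ 7 (mod 181).

7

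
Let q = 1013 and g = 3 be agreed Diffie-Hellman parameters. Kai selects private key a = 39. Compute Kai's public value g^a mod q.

857

Public value = 3^39 mod 1013.
3^1 ≡ 3 (mod 1013)
3^2 = (3^1)^2 ≡ 3^2 = 9 ≡ 9 (mod 1013)
3^4 = (3^2)^2 ≡ 9^2 = 81 ≡ 81 (mod 1013)
3^8 = (3^4)^2 ≡ 81^2 = 6561 ≡ 483 (mod 1013)
3^16 = (3^8)^2 ≡ 483^2 = 233289 ≡ 299 (mod 1013)
3^32 = (3^16)^2 ≡ 299^2 = 89401 ≡ 257 (mod 1013)
3^39 = 3^32 · 3^4 · 3^2 · 3^1 ≡ 257 · 81 · 9 · 3 ≡ 857 (mod 1013).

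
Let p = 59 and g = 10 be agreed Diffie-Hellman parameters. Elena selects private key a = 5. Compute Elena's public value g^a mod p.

54

Public value = 10^5 mod 59.
10^1 ≡ 10 (mod 59)
10^2 = (10^1)^2 ≡ 10^2 = 100 ≡ 41 (mod 59)
10^4 = (10^2)^2 ≡ 41^2 = 1681 ≡ 29 (mod 59)
10^5 = 10^4 · 10^1 ≡ 29 · 10 ≡ 54 (mod 59).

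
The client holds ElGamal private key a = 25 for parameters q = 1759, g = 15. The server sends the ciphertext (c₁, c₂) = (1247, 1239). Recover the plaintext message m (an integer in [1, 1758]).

Shared mask s = c₁^a mod q = 1247^25 mod 1759.
1247^1 ≡ 1247 (mod 1759)
1247^2 = (1247^1)^2 ≡ 1247^2 = 1555009 ≡ 53 (mod 1759)
1247^4 = (1247^2)^2 ≡ 53^2 = 2809 ≡ 1050 (mod 1759)
1247^8 = (1247^4)^2 ≡ 1050^2 = 1102500 ≡ 1366 (mod 1759)
1247^16 = (1247^8)^2 ≡ 1366^2 = 1865956 ≡ 1416 (mod 1759)
1247^25 = 1247^16 · 1247^8 · 1247^1 ≡ 1416 · 1366 · 1247 ≡ 795 (mod 1759).
So s = 795; s⁻¹ ≡ 1020 (mod 1759).
m = c₂ · s⁻¹ mod 1759 = 1239 · 1020 mod 1759 = 818.

818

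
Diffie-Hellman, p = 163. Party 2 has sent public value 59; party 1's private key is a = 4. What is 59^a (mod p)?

Shared key K = 59^4 mod 163.
59^1 ≡ 59 (mod 163)
59^2 = (59^1)^2 ≡ 59^2 = 3481 ≡ 58 (mod 163)
59^4 = (59^2)^2 ≡ 58^2 = 3364 ≡ 104 (mod 163)

104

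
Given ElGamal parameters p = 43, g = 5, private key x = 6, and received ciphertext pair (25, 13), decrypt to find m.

Shared mask s = c₁^x mod p = 25^6 mod 43.
25^1 ≡ 25 (mod 43)
25^2 = (25^1)^2 ≡ 25^2 = 625 ≡ 23 (mod 43)
25^4 = (25^2)^2 ≡ 23^2 = 529 ≡ 13 (mod 43)
25^6 = 25^4 · 25^2 ≡ 13 · 23 ≡ 41 (mod 43).
So s = 41; s⁻¹ ≡ 21 (mod 43).
m = c₂ · s⁻¹ mod 43 = 13 · 21 mod 43 = 15.

15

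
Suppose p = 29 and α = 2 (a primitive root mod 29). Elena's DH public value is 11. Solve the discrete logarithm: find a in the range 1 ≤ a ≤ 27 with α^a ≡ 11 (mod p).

25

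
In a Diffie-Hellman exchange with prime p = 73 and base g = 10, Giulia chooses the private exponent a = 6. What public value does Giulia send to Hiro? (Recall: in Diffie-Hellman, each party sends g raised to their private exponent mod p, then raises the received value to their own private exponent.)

46

Public value = 10^6 mod 73.
10^1 ≡ 10 (mod 73)
10^2 = (10^1)^2 ≡ 10^2 = 100 ≡ 27 (mod 73)
10^4 = (10^2)^2 ≡ 27^2 = 729 ≡ 72 (mod 73)
10^6 = 10^4 · 10^2 ≡ 72 · 27 ≡ 46 (mod 73).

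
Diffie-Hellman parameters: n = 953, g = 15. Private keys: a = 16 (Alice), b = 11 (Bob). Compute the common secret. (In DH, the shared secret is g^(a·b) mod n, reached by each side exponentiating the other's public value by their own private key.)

841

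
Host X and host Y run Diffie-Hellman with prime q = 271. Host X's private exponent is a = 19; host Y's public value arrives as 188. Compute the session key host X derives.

Shared key K = 188^19 mod 271.
188^1 ≡ 188 (mod 271)
188^2 = (188^1)^2 ≡ 188^2 = 35344 ≡ 114 (mod 271)
188^4 = (188^2)^2 ≡ 114^2 = 12996 ≡ 259 (mod 271)
188^8 = (188^4)^2 ≡ 259^2 = 67081 ≡ 144 (mod 271)
188^16 = (188^8)^2 ≡ 144^2 = 20736 ≡ 140 (mod 271)
188^19 = 188^16 · 188^2 · 188^1 ≡ 140 · 114 · 188 ≡ 239 (mod 271).

239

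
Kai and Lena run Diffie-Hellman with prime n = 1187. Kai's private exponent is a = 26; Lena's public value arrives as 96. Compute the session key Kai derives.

981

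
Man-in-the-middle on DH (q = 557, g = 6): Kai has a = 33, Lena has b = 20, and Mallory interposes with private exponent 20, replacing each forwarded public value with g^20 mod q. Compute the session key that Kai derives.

Kai receives Mallory's public value M = 6^20 mod 557 instead of the honest one.
6^1 ≡ 6 (mod 557)
6^2 = (6^1)^2 ≡ 6^2 = 36 ≡ 36 (mod 557)
6^4 = (6^2)^2 ≡ 36^2 = 1296 ≡ 182 (mod 557)
6^8 = (6^4)^2 ≡ 182^2 = 33124 ≡ 261 (mod 557)
6^16 = (6^8)^2 ≡ 261^2 = 68121 ≡ 167 (mod 557)
6^20 = 6^16 · 6^4 ≡ 167 · 182 ≡ 316 (mod 557).
So M = 316. Kai computes K = M^33 mod 557.
316^1 ≡ 316 (mod 557)
316^2 = (316^1)^2 ≡ 316^2 = 99856 ≡ 153 (mod 557)
316^4 = (316^2)^2 ≡ 153^2 = 23409 ≡ 15 (mod 557)
316^8 = (316^4)^2 ≡ 15^2 = 225 ≡ 225 (mod 557)
316^16 = (316^8)^2 ≡ 225^2 = 50625 ≡ 495 (mod 557)
316^32 = (316^16)^2 ≡ 495^2 = 245025 ≡ 502 (mod 557)
316^33 = 316^32 · 316^1 ≡ 502 · 316 ≡ 444 (mod 557).

444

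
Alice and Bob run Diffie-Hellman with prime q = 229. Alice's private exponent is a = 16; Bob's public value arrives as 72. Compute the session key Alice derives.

Shared key K = 72^16 mod 229.
72^1 ≡ 72 (mod 229)
72^2 = (72^1)^2 ≡ 72^2 = 5184 ≡ 146 (mod 229)
72^4 = (72^2)^2 ≡ 146^2 = 21316 ≡ 19 (mod 229)
72^8 = (72^4)^2 ≡ 19^2 = 361 ≡ 132 (mod 229)
72^16 = (72^8)^2 ≡ 132^2 = 17424 ≡ 20 (mod 229)

20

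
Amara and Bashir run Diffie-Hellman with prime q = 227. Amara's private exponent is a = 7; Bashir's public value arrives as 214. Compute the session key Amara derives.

185

Shared key K = 214^7 mod 227.
214^1 ≡ 214 (mod 227)
214^2 = (214^1)^2 ≡ 214^2 = 45796 ≡ 169 (mod 227)
214^4 = (214^2)^2 ≡ 169^2 = 28561 ≡ 186 (mod 227)
214^7 = 214^4 · 214^2 · 214^1 ≡ 186 · 169 · 214 ≡ 185 (mod 227).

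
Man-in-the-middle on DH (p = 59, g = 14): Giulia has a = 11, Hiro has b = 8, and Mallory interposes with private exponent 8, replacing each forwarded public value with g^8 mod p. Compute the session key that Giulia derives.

Giulia receives Mallory's public value M = 14^8 mod 59 instead of the honest one.
14^1 ≡ 14 (mod 59)
14^2 = (14^1)^2 ≡ 14^2 = 196 ≡ 19 (mod 59)
14^4 = (14^2)^2 ≡ 19^2 = 361 ≡ 7 (mod 59)
14^8 = (14^4)^2 ≡ 7^2 = 49 ≡ 49 (mod 59)
So M = 49. Giulia computes K = M^11 mod 59.
49^1 ≡ 49 (mod 59)
49^2 = (49^1)^2 ≡ 49^2 = 2401 ≡ 41 (mod 59)
49^4 = (49^2)^2 ≡ 41^2 = 1681 ≡ 29 (mod 59)
49^8 = (49^4)^2 ≡ 29^2 = 841 ≡ 15 (mod 59)
49^11 = 49^8 · 49^2 · 49^1 ≡ 15 · 41 · 49 ≡ 45 (mod 59).

45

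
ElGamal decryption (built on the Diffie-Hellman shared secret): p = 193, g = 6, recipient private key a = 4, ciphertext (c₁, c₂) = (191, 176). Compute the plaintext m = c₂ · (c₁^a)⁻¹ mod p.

11

Shared mask s = c₁^a mod p = 191^4 mod 193.
191^1 ≡ 191 (mod 193)
191^2 = (191^1)^2 ≡ 191^2 = 36481 ≡ 4 (mod 193)
191^4 = (191^2)^2 ≡ 4^2 = 16 ≡ 16 (mod 193)
So s = 16; s⁻¹ ≡ 181 (mod 193).
m = c₂ · s⁻¹ mod 193 = 176 · 181 mod 193 = 11.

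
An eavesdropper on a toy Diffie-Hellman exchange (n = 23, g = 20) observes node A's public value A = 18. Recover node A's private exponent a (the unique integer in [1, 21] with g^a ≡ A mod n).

Try successive powers of 20 modulo 23:
20^1 ≡ 20
20^2 ≡ 9
20^3 ≡ 19
20^4 ≡ 12
20^5 ≡ 10
20^6 ≡ 16
20^7 ≡ 21
20^8 ≡ 6
20^9 ≡ 5
20^10 ≡ 8
20^11 ≡ 22
20^12 ≡ 3
20^13 ≡ 14
20^14 ≡ 4
20^15 ≡ 11
20^16 ≡ 13
20^17 ≡ 7
20^18 ≡ 2
20^19 ≡ 17
20^20 ≡ 18
Found: a = 20.

20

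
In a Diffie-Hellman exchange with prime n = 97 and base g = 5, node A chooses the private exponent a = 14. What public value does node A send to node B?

Public value = 5^14 mod 97.
5^1 ≡ 5 (mod 97)
5^2 = (5^1)^2 ≡ 5^2 = 25 ≡ 25 (mod 97)
5^4 = (5^2)^2 ≡ 25^2 = 625 ≡ 43 (mod 97)
5^8 = (5^4)^2 ≡ 43^2 = 1849 ≡ 6 (mod 97)
5^14 = 5^8 · 5^4 · 5^2 ≡ 6 · 43 · 25 ≡ 48 (mod 97).

48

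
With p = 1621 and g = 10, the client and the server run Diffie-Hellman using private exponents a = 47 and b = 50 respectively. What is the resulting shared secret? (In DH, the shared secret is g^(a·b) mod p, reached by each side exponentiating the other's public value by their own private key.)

337

The server sends B = g^b mod p = 10^50 mod 1621.
10^1 ≡ 10 (mod 1621)
10^2 = (10^1)^2 ≡ 10^2 = 100 ≡ 100 (mod 1621)
10^4 = (10^2)^2 ≡ 100^2 = 10000 ≡ 274 (mod 1621)
10^8 = (10^4)^2 ≡ 274^2 = 75076 ≡ 510 (mod 1621)
10^16 = (10^8)^2 ≡ 510^2 = 260100 ≡ 740 (mod 1621)
10^32 = (10^16)^2 ≡ 740^2 = 547600 ≡ 1323 (mod 1621)
10^50 = 10^32 · 10^16 · 10^2 ≡ 1323 · 740 · 100 ≡ 84 (mod 1621).
So B = 84. The client then computes K = B^a mod p = 84^47 mod 1621.
84^1 ≡ 84 (mod 1621)
84^2 = (84^1)^2 ≡ 84^2 = 7056 ≡ 572 (mod 1621)
84^4 = (84^2)^2 ≡ 572^2 = 327184 ≡ 1363 (mod 1621)
84^8 = (84^4)^2 ≡ 1363^2 = 1857769 ≡ 103 (mod 1621)
84^16 = (84^8)^2 ≡ 103^2 = 10609 ≡ 883 (mod 1621)
84^32 = (84^16)^2 ≡ 883^2 = 779689 ≡ 1609 (mod 1621)
84^47 = 84^32 · 84^8 · 84^4 · 84^2 · 84^1 ≡ 1609 · 103 · 1363 · 572 · 84 ≡ 337 (mod 1621).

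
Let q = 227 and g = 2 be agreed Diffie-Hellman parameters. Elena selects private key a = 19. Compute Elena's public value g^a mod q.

145

Public value = 2^19 mod 227.
2^1 ≡ 2 (mod 227)
2^2 = (2^1)^2 ≡ 2^2 = 4 ≡ 4 (mod 227)
2^4 = (2^2)^2 ≡ 4^2 = 16 ≡ 16 (mod 227)
2^8 = (2^4)^2 ≡ 16^2 = 256 ≡ 29 (mod 227)
2^16 = (2^8)^2 ≡ 29^2 = 841 ≡ 160 (mod 227)
2^19 = 2^16 · 2^2 · 2^1 ≡ 160 · 4 · 2 ≡ 145 (mod 227).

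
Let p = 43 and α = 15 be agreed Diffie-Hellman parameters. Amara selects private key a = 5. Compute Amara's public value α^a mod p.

Public value = 15^5 mod 43.
15^1 ≡ 15 (mod 43)
15^2 = (15^1)^2 ≡ 15^2 = 225 ≡ 10 (mod 43)
15^4 = (15^2)^2 ≡ 10^2 = 100 ≡ 14 (mod 43)
15^5 = 15^4 · 15^1 ≡ 14 · 15 ≡ 38 (mod 43).

38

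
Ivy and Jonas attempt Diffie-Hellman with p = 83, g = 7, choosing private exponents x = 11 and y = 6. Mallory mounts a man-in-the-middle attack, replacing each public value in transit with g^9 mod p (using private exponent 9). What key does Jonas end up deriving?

65

Jonas receives Mallory's public value M = 7^9 mod 83 instead of the honest one.
7^1 ≡ 7 (mod 83)
7^2 = (7^1)^2 ≡ 7^2 = 49 ≡ 49 (mod 83)
7^4 = (7^2)^2 ≡ 49^2 = 2401 ≡ 77 (mod 83)
7^8 = (7^4)^2 ≡ 77^2 = 5929 ≡ 36 (mod 83)
7^9 = 7^8 · 7^1 ≡ 36 · 7 ≡ 3 (mod 83).
So M = 3. Jonas computes K = M^6 mod 83.
3^1 ≡ 3 (mod 83)
3^2 = (3^1)^2 ≡ 3^2 = 9 ≡ 9 (mod 83)
3^4 = (3^2)^2 ≡ 9^2 = 81 ≡ 81 (mod 83)
3^6 = 3^4 · 3^2 ≡ 81 · 9 ≡ 65 (mod 83).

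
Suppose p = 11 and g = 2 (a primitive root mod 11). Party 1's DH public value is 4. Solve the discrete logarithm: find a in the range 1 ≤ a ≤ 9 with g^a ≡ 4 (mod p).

2

Try successive powers of 2 modulo 11:
2^1 ≡ 2
2^2 ≡ 4
Found: a = 2.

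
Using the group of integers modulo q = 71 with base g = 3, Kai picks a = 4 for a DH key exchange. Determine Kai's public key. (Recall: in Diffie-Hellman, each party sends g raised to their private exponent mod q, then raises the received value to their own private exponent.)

10

Public value = 3^4 mod 71.
3^1 ≡ 3 (mod 71)
3^2 = (3^1)^2 ≡ 3^2 = 9 ≡ 9 (mod 71)
3^4 = (3^2)^2 ≡ 9^2 = 81 ≡ 10 (mod 71)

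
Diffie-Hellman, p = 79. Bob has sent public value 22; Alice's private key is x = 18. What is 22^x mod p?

Shared key K = 22^18 mod 79.
22^1 ≡ 22 (mod 79)
22^2 = (22^1)^2 ≡ 22^2 = 484 ≡ 10 (mod 79)
22^4 = (22^2)^2 ≡ 10^2 = 100 ≡ 21 (mod 79)
22^8 = (22^4)^2 ≡ 21^2 = 441 ≡ 46 (mod 79)
22^16 = (22^8)^2 ≡ 46^2 = 2116 ≡ 62 (mod 79)
22^18 = 22^16 · 22^2 ≡ 62 · 10 ≡ 67 (mod 79).

67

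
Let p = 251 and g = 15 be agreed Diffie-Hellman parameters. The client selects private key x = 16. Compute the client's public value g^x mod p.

240

Public value = 15^16 mod 251.
15^1 ≡ 15 (mod 251)
15^2 = (15^1)^2 ≡ 15^2 = 225 ≡ 225 (mod 251)
15^4 = (15^2)^2 ≡ 225^2 = 50625 ≡ 174 (mod 251)
15^8 = (15^4)^2 ≡ 174^2 = 30276 ≡ 156 (mod 251)
15^16 = (15^8)^2 ≡ 156^2 = 24336 ≡ 240 (mod 251)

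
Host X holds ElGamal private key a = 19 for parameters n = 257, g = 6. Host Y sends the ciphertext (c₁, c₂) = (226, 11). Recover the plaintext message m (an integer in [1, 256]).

Shared mask s = c₁^a mod n = 226^19 mod 257.
226^1 ≡ 226 (mod 257)
226^2 = (226^1)^2 ≡ 226^2 = 51076 ≡ 190 (mod 257)
226^4 = (226^2)^2 ≡ 190^2 = 36100 ≡ 120 (mod 257)
226^8 = (226^4)^2 ≡ 120^2 = 14400 ≡ 8 (mod 257)
226^16 = (226^8)^2 ≡ 8^2 = 64 ≡ 64 (mod 257)
226^19 = 226^16 · 226^2 · 226^1 ≡ 64 · 190 · 226 ≡ 59 (mod 257).
So s = 59; s⁻¹ ≡ 61 (mod 257).
m = c₂ · s⁻¹ mod 257 = 11 · 61 mod 257 = 157.

157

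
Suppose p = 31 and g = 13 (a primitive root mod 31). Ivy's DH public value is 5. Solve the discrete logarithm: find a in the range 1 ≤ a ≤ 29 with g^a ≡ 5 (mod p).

10

Try successive powers of 13 modulo 31:
13^1 ≡ 13
13^2 ≡ 14
13^3 ≡ 27
13^4 ≡ 10
13^5 ≡ 6
13^6 ≡ 16
13^7 ≡ 22
13^8 ≡ 7
13^9 ≡ 29
13^10 ≡ 5
Found: a = 10.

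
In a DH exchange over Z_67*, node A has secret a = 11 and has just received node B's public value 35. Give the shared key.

Shared key K = 35^11 mod 67.
35^1 ≡ 35 (mod 67)
35^2 = (35^1)^2 ≡ 35^2 = 1225 ≡ 19 (mod 67)
35^4 = (35^2)^2 ≡ 19^2 = 361 ≡ 26 (mod 67)
35^8 = (35^4)^2 ≡ 26^2 = 676 ≡ 6 (mod 67)
35^11 = 35^8 · 35^2 · 35^1 ≡ 6 · 19 · 35 ≡ 37 (mod 67).

37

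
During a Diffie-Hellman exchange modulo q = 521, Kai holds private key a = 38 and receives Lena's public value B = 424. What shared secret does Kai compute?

Shared key K = 424^38 mod 521.
424^1 ≡ 424 (mod 521)
424^2 = (424^1)^2 ≡ 424^2 = 179776 ≡ 31 (mod 521)
424^4 = (424^2)^2 ≡ 31^2 = 961 ≡ 440 (mod 521)
424^8 = (424^4)^2 ≡ 440^2 = 193600 ≡ 309 (mod 521)
424^16 = (424^8)^2 ≡ 309^2 = 95481 ≡ 138 (mod 521)
424^32 = (424^16)^2 ≡ 138^2 = 19044 ≡ 288 (mod 521)
424^38 = 424^32 · 424^4 · 424^2 ≡ 288 · 440 · 31 ≡ 501 (mod 521).

501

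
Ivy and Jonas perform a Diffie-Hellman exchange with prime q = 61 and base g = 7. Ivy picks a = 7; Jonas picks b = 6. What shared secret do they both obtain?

27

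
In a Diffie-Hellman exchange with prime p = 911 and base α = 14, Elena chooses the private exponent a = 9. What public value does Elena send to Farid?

Public value = 14^9 (mod 911).
14^1 ≡ 14 (mod 911)
14^2 = (14^1)^2 ≡ 14^2 = 196 ≡ 196 (mod 911)
14^4 = (14^2)^2 ≡ 196^2 = 38416 ≡ 154 (mod 911)
14^8 = (14^4)^2 ≡ 154^2 = 23716 ≡ 30 (mod 911)
14^9 = 14^8 · 14^1 ≡ 30 · 14 ≡ 420 (mod 911).

420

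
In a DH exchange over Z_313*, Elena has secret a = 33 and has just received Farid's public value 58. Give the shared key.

44

Shared key K = 58^33 mod 313.
58^1 ≡ 58 (mod 313)
58^2 = (58^1)^2 ≡ 58^2 = 3364 ≡ 234 (mod 313)
58^4 = (58^2)^2 ≡ 234^2 = 54756 ≡ 294 (mod 313)
58^8 = (58^4)^2 ≡ 294^2 = 86436 ≡ 48 (mod 313)
58^16 = (58^8)^2 ≡ 48^2 = 2304 ≡ 113 (mod 313)
58^32 = (58^16)^2 ≡ 113^2 = 12769 ≡ 249 (mod 313)
58^33 = 58^32 · 58^1 ≡ 249 · 58 ≡ 44 (mod 313).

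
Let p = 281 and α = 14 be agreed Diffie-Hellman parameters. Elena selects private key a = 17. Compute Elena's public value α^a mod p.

138

Public value = 14^17 mod 281.
14^1 ≡ 14 (mod 281)
14^2 = (14^1)^2 ≡ 14^2 = 196 ≡ 196 (mod 281)
14^4 = (14^2)^2 ≡ 196^2 = 38416 ≡ 200 (mod 281)
14^8 = (14^4)^2 ≡ 200^2 = 40000 ≡ 98 (mod 281)
14^16 = (14^8)^2 ≡ 98^2 = 9604 ≡ 50 (mod 281)
14^17 = 14^16 · 14^1 ≡ 50 · 14 ≡ 138 (mod 281).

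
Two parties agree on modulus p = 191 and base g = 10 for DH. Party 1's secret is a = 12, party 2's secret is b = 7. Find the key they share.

158

Party 2 sends B = g^b mod p = 10^7 mod 191.
10^1 ≡ 10 (mod 191)
10^2 = (10^1)^2 ≡ 10^2 = 100 ≡ 100 (mod 191)
10^4 = (10^2)^2 ≡ 100^2 = 10000 ≡ 68 (mod 191)
10^7 = 10^4 · 10^2 · 10^1 ≡ 68 · 100 · 10 ≡ 4 (mod 191).
So B = 4. Party 1 then computes K = B^a mod p = 4^12 mod 191.
4^1 ≡ 4 (mod 191)
4^2 = (4^1)^2 ≡ 4^2 = 16 ≡ 16 (mod 191)
4^4 = (4^2)^2 ≡ 16^2 = 256 ≡ 65 (mod 191)
4^8 = (4^4)^2 ≡ 65^2 = 4225 ≡ 23 (mod 191)
4^12 = 4^8 · 4^4 ≡ 23 · 65 ≡ 158 (mod 191).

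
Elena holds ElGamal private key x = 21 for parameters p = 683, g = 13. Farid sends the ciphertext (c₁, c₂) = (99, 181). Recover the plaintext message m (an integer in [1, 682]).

Shared mask s = c₁^x mod p = 99^21 mod 683.
99^1 ≡ 99 (mod 683)
99^2 = (99^1)^2 ≡ 99^2 = 9801 ≡ 239 (mod 683)
99^4 = (99^2)^2 ≡ 239^2 = 57121 ≡ 432 (mod 683)
99^8 = (99^4)^2 ≡ 432^2 = 186624 ≡ 165 (mod 683)
99^16 = (99^8)^2 ≡ 165^2 = 27225 ≡ 588 (mod 683)
99^21 = 99^16 · 99^4 · 99^1 ≡ 588 · 432 · 99 ≡ 207 (mod 683).
So s = 207; s⁻¹ ≡ 33 (mod 683).
m = c₂ · s⁻¹ mod 683 = 181 · 33 mod 683 = 509.

509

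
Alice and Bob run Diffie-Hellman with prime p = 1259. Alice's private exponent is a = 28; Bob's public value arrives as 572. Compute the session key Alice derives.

Shared key K = 572^28 mod 1259.
572^1 ≡ 572 (mod 1259)
572^2 = (572^1)^2 ≡ 572^2 = 327184 ≡ 1103 (mod 1259)
572^4 = (572^2)^2 ≡ 1103^2 = 1216609 ≡ 415 (mod 1259)
572^8 = (572^4)^2 ≡ 415^2 = 172225 ≡ 1001 (mod 1259)
572^16 = (572^8)^2 ≡ 1001^2 = 1002001 ≡ 1096 (mod 1259)
572^28 = 572^16 · 572^8 · 572^4 ≡ 1096 · 1001 · 415 ≡ 152 (mod 1259).

152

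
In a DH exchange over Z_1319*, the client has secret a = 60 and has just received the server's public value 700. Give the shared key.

Shared key K = 700^60 mod 1319.
700^1 ≡ 700 (mod 1319)
700^2 = (700^1)^2 ≡ 700^2 = 490000 ≡ 651 (mod 1319)
700^4 = (700^2)^2 ≡ 651^2 = 423801 ≡ 402 (mod 1319)
700^8 = (700^4)^2 ≡ 402^2 = 161604 ≡ 686 (mod 1319)
700^16 = (700^8)^2 ≡ 686^2 = 470596 ≡ 1032 (mod 1319)
700^32 = (700^16)^2 ≡ 1032^2 = 1065024 ≡ 591 (mod 1319)
700^60 = 700^32 · 700^16 · 700^8 · 700^4 ≡ 591 · 1032 · 686 · 402 ≡ 1174 (mod 1319).

1174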